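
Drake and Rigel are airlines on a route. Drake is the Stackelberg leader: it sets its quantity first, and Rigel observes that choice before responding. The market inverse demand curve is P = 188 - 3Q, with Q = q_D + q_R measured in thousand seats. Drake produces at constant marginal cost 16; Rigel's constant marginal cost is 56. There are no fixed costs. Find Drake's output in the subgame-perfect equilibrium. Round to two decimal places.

35.33

Solve by backward induction. Given q_D, the follower Rigel maximises π_R = (188 - 3q_D - 3q_R)q_R - 56q_R.
Setting the follower's marginal profit to zero, 132 - 3q_D - 6q_R = 0, i.e. q_R = (132 - 3q_D)/6.
The leader anticipates this reaction. Substituting into P = 188 - 3Q gives P = 122 - (3/2)q_D, so π_D = (122 - (3/2)q_D)q_D - 16q_D.
The leader's first-order condition 106 - 3q_D = 0 yields q_D = 106/3.
Then q_R = (132 - 3·(106/3))/6 = 13/3.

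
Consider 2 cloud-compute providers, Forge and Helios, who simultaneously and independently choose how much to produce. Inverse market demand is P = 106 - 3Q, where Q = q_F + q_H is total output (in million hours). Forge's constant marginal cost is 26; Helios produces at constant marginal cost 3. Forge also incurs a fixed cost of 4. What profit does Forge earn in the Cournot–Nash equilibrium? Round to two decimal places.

Forge's profit: π_F = (106 - 3Q)q_F - (26q_F). Setting ∂π_F/∂q_F = 0: 80 - 6q_F - 3(q_H) = 0.
Helios's first-order condition: 103 - 6q_H - 3(q_F) = 0.
Best responses: q_F = (80 - 3q_H)/6, q_H = (103 - 3q_F)/6.
Substituting one into the other gives q_F = 19/3 and q_H = 14.
Price P = 106 - 3·(61/3) = 45.
Forge's profit: (45 - 26)·(19/3) - 4 = 349/3.

116.33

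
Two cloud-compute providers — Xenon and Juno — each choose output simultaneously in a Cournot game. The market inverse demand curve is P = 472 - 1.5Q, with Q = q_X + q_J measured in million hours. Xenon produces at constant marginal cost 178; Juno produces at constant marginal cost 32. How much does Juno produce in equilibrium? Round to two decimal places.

130.22

Xenon's profit: π_X = (472 - 1.5Q)q_X - (178q_X). Setting ∂π_X/∂q_X = 0: 294 - 3q_X - (3/2)(q_J) = 0.
Juno's profit: π_J = (472 - 1.5Q)q_J - (32q_J). Setting ∂π_J/∂q_J = 0: 440 - 3q_J - (3/2)(q_X) = 0.
Rearranging gives the reaction functions q_X = (294 - (3/2)q_J)/3 and q_J = (440 - (3/2)q_X)/3.
Solving the pair: q_X = 296/9, q_J = 1172/9.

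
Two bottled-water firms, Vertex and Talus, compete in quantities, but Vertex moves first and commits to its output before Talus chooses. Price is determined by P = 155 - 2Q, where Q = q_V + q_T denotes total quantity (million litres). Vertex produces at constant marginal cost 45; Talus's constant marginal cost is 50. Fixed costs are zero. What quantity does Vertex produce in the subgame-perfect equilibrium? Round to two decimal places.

Solve by backward induction. Given q_V, the follower Talus maximises π_T = (155 - 2q_V - 2q_T)q_T - 50q_T.
Follower FOC: 105 - 2q_V - 4q_T = 0, so q_T(q_V) = (105 - 2q_V)/4.
The leader anticipates this reaction. Substituting into P = 155 - 2Q gives P = 205/2 - q_V, so π_V = (205/2 - q_V)q_V - 45q_V.
Maximising: ∂π_V/∂q_V = 115/2 - 2q_V = 0, giving q_V = 115/4.
Then q_T = (105 - 2·(115/4))/4 = 95/8.

28.75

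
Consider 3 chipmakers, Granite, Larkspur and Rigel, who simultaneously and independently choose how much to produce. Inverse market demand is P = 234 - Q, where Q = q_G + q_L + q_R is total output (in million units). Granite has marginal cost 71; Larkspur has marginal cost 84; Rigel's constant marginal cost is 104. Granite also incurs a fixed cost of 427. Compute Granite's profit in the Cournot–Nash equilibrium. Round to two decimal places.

2303.06

Granite's profit: π_G = (234 - Q)q_G - (71q_G). Setting ∂π_G/∂q_G = 0: 163 - 2q_G - (q_L + q_R) = 0.
Larkspur's profit: π_L = (234 - Q)q_L - (84q_L). Setting ∂π_L/∂q_L = 0: 150 - 2q_L - (q_G + q_R) = 0.
Rigel's profit: π_R = (234 - Q)q_R - (104q_R). Setting ∂π_R/∂q_R = 0: 130 - 2q_R - (q_G + q_L) = 0.
Adding the 3 conditions: 443 − 2Q − 2Q = 0, i.e. Q = 443/4.
Back-substituting: q_G = (163 − 443/4) = 209/4, q_L = (150 − 443/4) = 157/4, q_R = (130 − 443/4) = 77/4.
Price P = 234 - 443/4 = 493/4.
Granite's profit: (493/4 - 71)·(209/4) - 427 = 2303.0625.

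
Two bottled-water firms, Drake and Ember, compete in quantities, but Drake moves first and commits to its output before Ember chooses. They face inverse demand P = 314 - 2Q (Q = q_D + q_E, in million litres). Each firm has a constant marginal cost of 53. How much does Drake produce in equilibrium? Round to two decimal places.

65.25

Solve by backward induction. Given q_D, the follower Ember maximises π_E = (314 - 2q_D - 2q_E)q_E - 53q_E.
Setting the follower's marginal profit to zero, 261 - 2q_D - 4q_E = 0, i.e. q_E = (261 - 2q_D)/4.
The leader anticipates this reaction. Substituting into P = 314 - 2Q gives P = 367/2 - q_D, so π_D = (367/2 - q_D)q_D - 53q_D.
The leader's first-order condition 261/2 - 2q_D = 0 yields q_D = 261/4.
Then q_E = (261 - 2·(261/4))/4 = 261/8.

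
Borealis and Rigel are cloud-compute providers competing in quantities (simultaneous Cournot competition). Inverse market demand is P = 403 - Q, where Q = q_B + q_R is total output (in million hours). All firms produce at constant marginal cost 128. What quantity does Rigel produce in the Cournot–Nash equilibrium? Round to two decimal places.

A representative firm's profit is π_i = q_i(403 - Q) - 128q_i.
First-order condition (treating rivals' output as given): 275 - 2q_i - q_j = 0.
With identical firms every q_j equals q_i, so q_j = q_i and 275 = 3q_i, giving q_i = 275/3.

91.67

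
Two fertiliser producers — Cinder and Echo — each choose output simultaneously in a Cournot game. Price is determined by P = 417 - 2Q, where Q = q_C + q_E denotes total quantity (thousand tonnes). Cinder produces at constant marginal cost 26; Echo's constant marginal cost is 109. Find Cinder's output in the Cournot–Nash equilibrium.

Cinder's profit: π_C = (417 - 2Q)q_C - (26q_C). Setting ∂π_C/∂q_C = 0: 391 - 4q_C - 2(q_E) = 0.
Echo's profit: π_E = (417 - 2Q)q_E - (109q_E). Setting ∂π_E/∂q_E = 0: 308 - 4q_E - 2(q_C) = 0.
Best responses: q_C = (391 - 2q_E)/4, q_E = (308 - 2q_C)/4.
Solving the pair: q_C = 79, q_E = 75/2.

79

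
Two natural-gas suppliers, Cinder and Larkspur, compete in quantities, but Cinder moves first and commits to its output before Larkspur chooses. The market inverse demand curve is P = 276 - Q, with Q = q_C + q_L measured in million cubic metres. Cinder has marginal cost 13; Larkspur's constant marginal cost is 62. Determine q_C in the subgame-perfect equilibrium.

The follower Larkspur best-responds to any q_C: π_L = (276 - Q)q_L - 62q_L.
Follower FOC: 214 - q_C - 2q_L = 0, so q_L(q_C) = (214 - q_C)/2.
Cinder substitutes q_L(q_C) into its own profit: π_C = q_C(276 - q_C - (214 - q_C)/2) - 13q_C = (169 - (1/2)q_C)q_C - 13q_C.
The leader's first-order condition 156 - q_C = 0 yields q_C = 156.
Then q_L = (214 - 156)/2 = 29.

156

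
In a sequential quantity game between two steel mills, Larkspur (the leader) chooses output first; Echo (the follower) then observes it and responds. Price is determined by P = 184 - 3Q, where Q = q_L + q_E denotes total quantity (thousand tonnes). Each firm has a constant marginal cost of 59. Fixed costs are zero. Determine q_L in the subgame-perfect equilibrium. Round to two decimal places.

Solve by backward induction. Given q_L, the follower Echo maximises π_E = (184 - 3q_L - 3q_E)q_E - 59q_E.
Follower FOC: 125 - 3q_L - 6q_E = 0, so q_E(q_L) = (125 - 3q_L)/6.
Larkspur substitutes q_E(q_L) into its own profit: π_L = q_L(184 - 3q_L - (125 - 3q_L)/2) - 59q_L = (243/2 - (3/2)q_L)q_L - 59q_L.
Maximising: ∂π_L/∂q_L = 125/2 - 3q_L = 0, giving q_L = 125/6.
Then q_E = (125 - 3·(125/6))/6 = 125/12.

20.83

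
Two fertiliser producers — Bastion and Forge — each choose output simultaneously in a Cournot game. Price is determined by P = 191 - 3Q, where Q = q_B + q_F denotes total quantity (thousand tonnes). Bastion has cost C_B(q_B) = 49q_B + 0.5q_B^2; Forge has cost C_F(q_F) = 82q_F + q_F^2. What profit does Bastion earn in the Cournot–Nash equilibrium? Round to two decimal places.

Bastion's profit: π_B = (191 - 3Q)q_B - (49q_B + (1/2)q_B²). Setting ∂π_B/∂q_B = 0: 142 - 7q_B - 3(q_F) = 0.
Forge's first-order condition: 109 - 8q_F - 3(q_B) = 0.
Best responses: q_B = (142 - 3q_F)/7, q_F = (109 - 3q_B)/8.
Solving the pair: q_B = 809/47, q_F = 337/47.
Price P = 191 - 3·(1146/47) = 117.8511.
Bastion's profit: 117.8511·(809/47) - 49·(809/47) - (1/2)(809/47)² = 1036.9776.

1036.98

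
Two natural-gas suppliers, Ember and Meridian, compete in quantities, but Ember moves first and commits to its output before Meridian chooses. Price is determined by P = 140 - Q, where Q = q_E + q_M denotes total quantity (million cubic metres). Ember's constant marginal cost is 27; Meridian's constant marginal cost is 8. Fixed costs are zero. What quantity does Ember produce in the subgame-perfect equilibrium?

Solve by backward induction. Given q_E, the follower Meridian maximises π_M = (140 - q_E - q_M)q_M - 8q_M.
∂π_M/∂q_M = 132 - q_E - 2q_M = 0 gives the reaction function q_M = (132 - q_E)/2.
The leader anticipates this reaction. Substituting into P = 140 - Q gives P = 74 - (1/2)q_E, so π_E = (74 - (1/2)q_E)q_E - 27q_E.
The leader's first-order condition 47 - q_E = 0 yields q_E = 47.
Then q_M = (132 - 47)/2 = 85/2.

47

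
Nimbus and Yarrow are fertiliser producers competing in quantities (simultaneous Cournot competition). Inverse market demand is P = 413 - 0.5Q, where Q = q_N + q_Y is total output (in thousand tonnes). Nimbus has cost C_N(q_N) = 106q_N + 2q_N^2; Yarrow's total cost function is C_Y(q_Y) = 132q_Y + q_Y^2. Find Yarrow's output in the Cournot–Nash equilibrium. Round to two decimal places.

84.85

Nimbus's profit: π_N = (413 - 0.5Q)q_N - (106q_N + 2q_N²). Setting ∂π_N/∂q_N = 0: 307 - 5q_N - (1/2)(q_Y) = 0.
Yarrow's first-order condition: 281 - 3q_Y - (1/2)(q_N) = 0.
Best responses: q_N = (307 - (1/2)q_Y)/5, q_Y = (281 - (1/2)q_N)/3.
Substituting one into the other gives q_N = 52.9153 and q_Y = 84.8475.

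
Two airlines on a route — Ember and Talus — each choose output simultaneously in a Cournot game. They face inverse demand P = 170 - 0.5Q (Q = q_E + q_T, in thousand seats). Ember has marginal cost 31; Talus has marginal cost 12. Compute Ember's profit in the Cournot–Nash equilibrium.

Ember's profit: π_E = (170 - 0.5Q)q_E - (31q_E). Setting ∂π_E/∂q_E = 0: 139 - q_E - (1/2)(q_T) = 0.
Talus's profit: π_T = (170 - 0.5Q)q_T - (12q_T). Setting ∂π_T/∂q_T = 0: 158 - q_T - (1/2)(q_E) = 0.
Rearranging gives the reaction functions q_E = (139 - (1/2)q_T) and q_T = (158 - (1/2)q_E).
Solving the pair: q_E = 80, q_T = 118.
Price P = 170 - (1/2)·198 = 71.
Ember's profit: (71 - 31)·80 = 3200.

3200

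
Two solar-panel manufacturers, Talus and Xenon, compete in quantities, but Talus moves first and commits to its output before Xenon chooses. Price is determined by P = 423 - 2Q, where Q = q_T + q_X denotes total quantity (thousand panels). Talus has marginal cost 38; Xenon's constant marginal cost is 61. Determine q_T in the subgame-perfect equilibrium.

102

Solve by backward induction. Given q_T, the follower Xenon maximises π_X = (423 - 2q_T - 2q_X)q_X - 61q_X.
Follower FOC: 362 - 2q_T - 4q_X = 0, so q_X(q_T) = (362 - 2q_T)/4.
Talus substitutes q_X(q_T) into its own profit: π_T = q_T(423 - 2q_T - (362 - 2q_T)/2) - 38q_T = (242 - q_T)q_T - 38q_T.
Leader FOC: 204 - 2q_T = 0, so q_T = 102.
Then q_X = (362 - 2·102)/4 = 79/2.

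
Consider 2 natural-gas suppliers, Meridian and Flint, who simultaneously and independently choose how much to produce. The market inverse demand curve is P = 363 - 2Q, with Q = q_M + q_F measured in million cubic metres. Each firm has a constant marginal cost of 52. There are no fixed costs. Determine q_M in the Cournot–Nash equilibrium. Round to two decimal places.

51.83

A representative firm's profit is π_i = q_i(363 - 2Q) - 52q_i.
First-order condition (treating rivals' output as given): 311 - 4q_i - 2q_j = 0.
With identical firms every q_j equals q_i, so q_j = q_i and 311 = 6q_i, giving q_i = 311/6.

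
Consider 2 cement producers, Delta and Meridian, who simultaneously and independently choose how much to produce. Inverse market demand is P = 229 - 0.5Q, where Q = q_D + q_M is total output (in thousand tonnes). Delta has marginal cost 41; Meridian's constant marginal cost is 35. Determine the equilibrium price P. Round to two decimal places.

101.67

Delta's profit: π_D = (229 - 0.5Q)q_D - (41q_D). Setting ∂π_D/∂q_D = 0: 188 - q_D - (1/2)(q_M) = 0.
Meridian's profit: π_M = (229 - 0.5Q)q_M - (35q_M). Setting ∂π_M/∂q_M = 0: 194 - q_M - (1/2)(q_D) = 0.
Best responses: q_D = (188 - (1/2)q_M), q_M = (194 - (1/2)q_D).
Solving the pair: q_D = 364/3, q_M = 400/3.
Total output Q = 764/3, so price P = 229 - (1/2)·(764/3) = 305/3.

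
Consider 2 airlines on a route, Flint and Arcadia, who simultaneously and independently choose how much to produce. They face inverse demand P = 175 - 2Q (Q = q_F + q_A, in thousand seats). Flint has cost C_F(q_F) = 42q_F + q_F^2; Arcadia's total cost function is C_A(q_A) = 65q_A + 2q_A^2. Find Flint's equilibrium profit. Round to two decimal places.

Flint's profit: π_F = (175 - 2Q)q_F - (42q_F + q_F²). Setting ∂π_F/∂q_F = 0: 133 - 6q_F - 2(q_A) = 0.
Arcadia's profit: π_A = (175 - 2Q)q_A - (65q_A + 2q_A²). Setting ∂π_A/∂q_A = 0: 110 - 8q_A - 2(q_F) = 0.
Best responses: q_F = (133 - 2q_A)/6, q_A = (110 - 2q_F)/8.
Substituting one into the other gives q_F = 211/11 and q_A = 197/22.
Price P = 175 - 2·(619/22) = 1306/11.
Flint's profit: (1306/11)·(211/11) - 42·(211/11) - (211/11)² = 1103.8264.

1103.83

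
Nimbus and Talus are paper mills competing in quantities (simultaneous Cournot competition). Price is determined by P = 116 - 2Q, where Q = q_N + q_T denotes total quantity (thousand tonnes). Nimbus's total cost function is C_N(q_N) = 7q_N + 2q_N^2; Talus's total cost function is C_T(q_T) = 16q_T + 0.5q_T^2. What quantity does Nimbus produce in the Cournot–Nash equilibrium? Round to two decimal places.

Nimbus's profit: π_N = (116 - 2Q)q_N - (7q_N + 2q_N²). Setting ∂π_N/∂q_N = 0: 109 - 8q_N - 2(q_T) = 0.
Talus's profit: π_T = (116 - 2Q)q_T - (16q_T + (1/2)q_T²). Setting ∂π_T/∂q_T = 0: 100 - 5q_T - 2(q_N) = 0.
Best responses: q_N = (109 - 2q_T)/8, q_T = (100 - 2q_N)/5.
Substituting one into the other gives q_N = 115/12 and q_T = 97/6.

9.58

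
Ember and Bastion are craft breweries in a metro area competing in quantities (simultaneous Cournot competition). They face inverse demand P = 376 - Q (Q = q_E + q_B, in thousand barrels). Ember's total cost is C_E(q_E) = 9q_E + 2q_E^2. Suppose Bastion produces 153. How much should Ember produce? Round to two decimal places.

With the rival's output fixed at 153, Ember's profit is π_E = (376 - 153 - q_E)q_E - (9q_E + 2q_E²) = (223 - q_E)q_E - (9q_E + 2q_E²).
∂π_E/∂q_E = 214 - 6q_E = 0, so q_E = 107/3.

35.67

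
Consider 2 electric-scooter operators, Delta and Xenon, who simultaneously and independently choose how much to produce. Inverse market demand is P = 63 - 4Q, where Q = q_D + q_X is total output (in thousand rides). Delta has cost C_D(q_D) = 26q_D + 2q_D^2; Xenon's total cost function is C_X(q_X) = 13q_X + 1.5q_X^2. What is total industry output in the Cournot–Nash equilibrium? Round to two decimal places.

Delta's profit: π_D = (63 - 4Q)q_D - (26q_D + 2q_D²). Setting ∂π_D/∂q_D = 0: 37 - 12q_D - 4(q_X) = 0.
Xenon's profit: π_X = (63 - 4Q)q_X - (13q_X + (3/2)q_X²). Setting ∂π_X/∂q_X = 0: 50 - 11q_X - 4(q_D) = 0.
Best responses: q_D = (37 - 4q_X)/12, q_X = (50 - 4q_D)/11.
Solving the pair: q_D = 207/116, q_X = 113/29.
Total output Q = 207/116 + 113/29 = 659/116.

5.68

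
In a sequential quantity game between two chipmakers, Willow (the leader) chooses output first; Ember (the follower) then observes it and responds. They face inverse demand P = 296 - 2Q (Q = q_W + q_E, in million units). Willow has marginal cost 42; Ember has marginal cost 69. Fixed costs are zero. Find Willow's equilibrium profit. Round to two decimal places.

Solve by backward induction. Given q_W, the follower Ember maximises π_E = (296 - 2q_W - 2q_E)q_E - 69q_E.
Setting the follower's marginal profit to zero, 227 - 2q_W - 4q_E = 0, i.e. q_E = (227 - 2q_W)/4.
Willow substitutes q_E(q_W) into its own profit: π_W = q_W(296 - 2q_W - (227 - 2q_W)/2) - 42q_W = (365/2 - q_W)q_W - 42q_W.
Leader FOC: 281/2 - 2q_W = 0, so q_W = 281/4.
Then q_E = (227 - 2·(281/4))/4 = 173/8.
Price P = 296 - 2·(735/8) = 449/4.
Willow's profit: (449/4 - 42)·(281/4) = 4935.0625.

4935.06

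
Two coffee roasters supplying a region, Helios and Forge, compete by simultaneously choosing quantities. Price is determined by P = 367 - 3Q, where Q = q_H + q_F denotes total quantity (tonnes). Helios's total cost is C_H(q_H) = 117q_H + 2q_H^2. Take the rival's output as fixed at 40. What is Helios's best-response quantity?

With the rival's output fixed at 40, Helios's profit is π_H = (367 - 3·40 - 3q_H)q_H - (117q_H + 2q_H²) = (247 - 3q_H)q_H - (117q_H + 2q_H²).
∂π_H/∂q_H = 130 - 10q_H = 0, so q_H = 13.

13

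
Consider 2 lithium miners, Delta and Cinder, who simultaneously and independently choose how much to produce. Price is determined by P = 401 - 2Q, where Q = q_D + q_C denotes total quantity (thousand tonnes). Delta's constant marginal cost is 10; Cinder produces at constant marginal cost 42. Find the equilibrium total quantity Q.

Delta's profit: π_D = (401 - 2Q)q_D - (10q_D). Setting ∂π_D/∂q_D = 0: 391 - 4q_D - 2(q_C) = 0.
Cinder's first-order condition: 359 - 4q_C - 2(q_D) = 0.
Rearranging gives the reaction functions q_D = (391 - 2q_C)/4 and q_C = (359 - 2q_D)/4.
Solving the pair: q_D = 141/2, q_C = 109/2.
Total output Q = 141/2 + 109/2 = 125.

125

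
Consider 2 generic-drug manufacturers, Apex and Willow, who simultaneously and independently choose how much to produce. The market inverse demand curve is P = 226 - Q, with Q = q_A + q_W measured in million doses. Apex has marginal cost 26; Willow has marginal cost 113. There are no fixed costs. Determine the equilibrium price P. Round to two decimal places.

Apex's profit: π_A = (226 - Q)q_A - (26q_A). Setting ∂π_A/∂q_A = 0: 200 - 2q_A - (q_W) = 0.
Willow's first-order condition: 113 - 2q_W - (q_A) = 0.
Best responses: q_A = (200 - q_W)/2, q_W = (113 - q_A)/2.
Substituting one into the other gives q_A = 287/3 and q_W = 26/3.
Total output Q = 313/3, so price P = 226 - 313/3 = 365/3.

121.67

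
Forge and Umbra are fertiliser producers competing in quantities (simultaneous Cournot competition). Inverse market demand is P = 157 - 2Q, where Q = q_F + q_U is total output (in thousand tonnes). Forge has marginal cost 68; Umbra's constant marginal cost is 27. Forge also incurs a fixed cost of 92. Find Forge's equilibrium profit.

Forge's profit: π_F = (157 - 2Q)q_F - (68q_F). Setting ∂π_F/∂q_F = 0: 89 - 4q_F - 2(q_U) = 0.
Umbra's first-order condition: 130 - 4q_U - 2(q_F) = 0.
Rearranging gives the reaction functions q_F = (89 - 2q_U)/4 and q_U = (130 - 2q_F)/4.
Solving the pair: q_F = 8, q_U = 57/2.
Price P = 157 - 2·(73/2) = 84.
Forge's profit: (84 - 68)·8 - 92 = 36.

36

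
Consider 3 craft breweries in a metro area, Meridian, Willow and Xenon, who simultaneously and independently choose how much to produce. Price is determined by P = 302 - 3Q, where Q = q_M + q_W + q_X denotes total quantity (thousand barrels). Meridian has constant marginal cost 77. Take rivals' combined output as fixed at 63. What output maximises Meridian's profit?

6

With rivals' combined output fixed at 63, Meridian's profit is π_M = (302 - 3·63 - 3q_M)q_M - (77q_M) = (113 - 3q_M)q_M - (77q_M).
∂π_M/∂q_M = 36 - 6q_M = 0, so q_M = 6.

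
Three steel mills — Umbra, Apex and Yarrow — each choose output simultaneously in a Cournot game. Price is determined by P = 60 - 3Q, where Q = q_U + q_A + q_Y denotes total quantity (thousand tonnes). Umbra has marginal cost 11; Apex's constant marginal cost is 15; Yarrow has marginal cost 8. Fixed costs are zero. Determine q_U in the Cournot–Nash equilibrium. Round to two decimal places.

4.17

Umbra's profit: π_U = (60 - 3Q)q_U - (11q_U). Setting ∂π_U/∂q_U = 0: 49 - 6q_U - 3(q_A + q_Y) = 0.
Apex's first-order condition: 45 - 6q_A - 3(q_U + q_Y) = 0.
Yarrow's profit: π_Y = (60 - 3Q)q_Y - (8q_Y). Setting ∂π_Y/∂q_Y = 0: 52 - 6q_Y - 3(q_U + q_A) = 0.
Adding the 3 first-order conditions: 146 − 12Q = 0, so Q = 73/6.
Back-substituting: q_U = (49 − 73/2)/3 = 25/6, q_A = (45 − 73/2)/3 = 17/6, q_Y = (52 − 73/2)/3 = 31/6.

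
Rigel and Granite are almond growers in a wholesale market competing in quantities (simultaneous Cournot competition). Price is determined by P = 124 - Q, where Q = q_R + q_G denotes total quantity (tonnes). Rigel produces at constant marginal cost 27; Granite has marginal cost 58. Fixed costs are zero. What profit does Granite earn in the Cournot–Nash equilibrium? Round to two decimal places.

Rigel's profit: π_R = (124 - Q)q_R - (27q_R). Setting ∂π_R/∂q_R = 0: 97 - 2q_R - (q_G) = 0.
Granite's first-order condition: 66 - 2q_G - (q_R) = 0.
Best responses: q_R = (97 - q_G)/2, q_G = (66 - q_R)/2.
Solving the pair: q_R = 128/3, q_G = 35/3.
Price P = 124 - 163/3 = 209/3.
Granite's profit: (209/3 - 58)·(35/3) = 1225/9.

136.11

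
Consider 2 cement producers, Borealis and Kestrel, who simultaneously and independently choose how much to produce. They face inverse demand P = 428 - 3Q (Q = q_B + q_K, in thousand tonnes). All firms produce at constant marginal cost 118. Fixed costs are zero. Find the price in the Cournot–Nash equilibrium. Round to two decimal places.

A representative firm's profit is π_i = q_i(428 - 3Q) - 118q_i.
First-order condition (treating rivals' output as given): 310 - 6q_i - 3q_j = 0.
By symmetry each firm produces the same amount; substituting q_j = q_i yields q_i = 310/9.
Total output Q = 620/9, so price P = 428 - 3·(620/9) = 664/3.

221.33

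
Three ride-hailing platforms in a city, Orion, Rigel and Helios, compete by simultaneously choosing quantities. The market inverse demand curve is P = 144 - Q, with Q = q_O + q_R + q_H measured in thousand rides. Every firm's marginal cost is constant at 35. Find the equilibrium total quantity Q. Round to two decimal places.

81.75

A representative firm's profit is π_i = q_i(144 - Q) - 35q_i.
First-order condition (treating rivals' output as given): 109 - 2q_i - Σ_{j≠i} q_j = 0.
By symmetry each firm produces the same amount; substituting Σ_{j≠i} q_j = 2q_i yields q_i = 109/4.
Total output Q = 109/4 + 109/4 + 109/4 = 327/4.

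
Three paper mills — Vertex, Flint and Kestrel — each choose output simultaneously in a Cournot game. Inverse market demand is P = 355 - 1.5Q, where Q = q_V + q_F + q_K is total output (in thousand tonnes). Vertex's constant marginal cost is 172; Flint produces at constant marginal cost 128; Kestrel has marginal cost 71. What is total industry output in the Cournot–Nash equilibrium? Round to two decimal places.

Vertex's profit: π_V = (355 - 1.5Q)q_V - (172q_V). Setting ∂π_V/∂q_V = 0: 183 - 3q_V - (3/2)(q_F + q_K) = 0.
Flint's first-order condition: 227 - 3q_F - (3/2)(q_V + q_K) = 0.
Kestrel's profit: π_K = (355 - 1.5Q)q_K - (71q_K). Setting ∂π_K/∂q_K = 0: 284 - 3q_K - (3/2)(q_V + q_F) = 0.
Adding the 3 first-order conditions: 694 − 6Q = 0, so Q = 347/3.
Back-substituting: q_V = (183 − 347/2)/(3/2) = 19/3, q_F = (227 − 347/2)/(3/2) = 107/3, q_K = (284 − 347/2)/(3/2) = 221/3.
Total output Q = 19/3 + 107/3 + 221/3 = 347/3.

115.67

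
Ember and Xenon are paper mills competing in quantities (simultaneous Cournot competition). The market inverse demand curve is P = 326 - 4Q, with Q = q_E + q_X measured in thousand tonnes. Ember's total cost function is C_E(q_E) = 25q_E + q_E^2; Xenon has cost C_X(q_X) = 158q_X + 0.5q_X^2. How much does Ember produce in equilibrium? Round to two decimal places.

Ember's profit: π_E = (326 - 4Q)q_E - (25q_E + q_E²). Setting ∂π_E/∂q_E = 0: 301 - 10q_E - 4(q_X) = 0.
Xenon's profit: π_X = (326 - 4Q)q_X - (158q_X + (1/2)q_X²). Setting ∂π_X/∂q_X = 0: 168 - 9q_X - 4(q_E) = 0.
Rearranging gives the reaction functions q_E = (301 - 4q_X)/10 and q_X = (168 - 4q_E)/9.
Substituting one into the other gives q_E = 27.5270 and q_X = 238/37.

27.53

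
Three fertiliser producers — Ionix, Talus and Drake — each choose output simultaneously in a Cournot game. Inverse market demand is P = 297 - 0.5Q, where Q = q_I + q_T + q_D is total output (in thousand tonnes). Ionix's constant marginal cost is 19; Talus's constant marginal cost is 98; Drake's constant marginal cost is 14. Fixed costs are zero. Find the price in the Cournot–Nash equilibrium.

Ionix's profit: π_I = (297 - 0.5Q)q_I - (19q_I). Setting ∂π_I/∂q_I = 0: 278 - q_I - (1/2)(q_T + q_D) = 0.
Talus's first-order condition: 199 - q_T - (1/2)(q_I + q_D) = 0.
Drake's first-order condition: 283 - q_D - (1/2)(q_I + q_T) = 0.
Adding the 3 conditions: 760 − Q − Q = 0, i.e. Q = 380.
Back-substituting: q_I = (278 − 190)/(1/2) = 176, q_T = (199 − 190)/(1/2) = 18, q_D = (283 − 190)/(1/2) = 186.
Total output Q = 380, so price P = 297 - (1/2)·380 = 107.

107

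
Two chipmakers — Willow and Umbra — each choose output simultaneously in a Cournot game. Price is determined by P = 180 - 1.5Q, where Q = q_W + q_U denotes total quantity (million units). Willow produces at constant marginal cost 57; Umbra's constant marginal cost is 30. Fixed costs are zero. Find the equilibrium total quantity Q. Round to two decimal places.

Willow's profit: π_W = (180 - 1.5Q)q_W - (57q_W). Setting ∂π_W/∂q_W = 0: 123 - 3q_W - (3/2)(q_U) = 0.
Umbra's profit: π_U = (180 - 1.5Q)q_U - (30q_U). Setting ∂π_U/∂q_U = 0: 150 - 3q_U - (3/2)(q_W) = 0.
Rearranging gives the reaction functions q_W = (123 - (3/2)q_U)/3 and q_U = (150 - (3/2)q_W)/3.
Substituting one into the other gives q_W = 64/3 and q_U = 118/3.
Total output Q = 64/3 + 118/3 = 182/3.

60.67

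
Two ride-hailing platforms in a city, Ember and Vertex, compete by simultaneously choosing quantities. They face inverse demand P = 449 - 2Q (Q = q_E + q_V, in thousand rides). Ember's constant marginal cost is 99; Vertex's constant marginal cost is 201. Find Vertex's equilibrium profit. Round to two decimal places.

Ember's profit: π_E = (449 - 2Q)q_E - (99q_E). Setting ∂π_E/∂q_E = 0: 350 - 4q_E - 2(q_V) = 0.
Vertex's first-order condition: 248 - 4q_V - 2(q_E) = 0.
Rearranging gives the reaction functions q_E = (350 - 2q_V)/4 and q_V = (248 - 2q_E)/4.
Substituting one into the other gives q_E = 226/3 and q_V = 73/3.
Price P = 449 - 2·(299/3) = 749/3.
Vertex's profit: (749/3 - 201)·(73/3) = 1184.2222.

1184.22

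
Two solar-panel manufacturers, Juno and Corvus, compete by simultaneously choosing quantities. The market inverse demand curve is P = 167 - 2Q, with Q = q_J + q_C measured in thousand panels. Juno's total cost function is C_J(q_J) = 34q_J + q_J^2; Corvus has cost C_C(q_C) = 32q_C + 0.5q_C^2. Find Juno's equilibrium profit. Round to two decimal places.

Juno's profit: π_J = (167 - 2Q)q_J - (34q_J + q_J²). Setting ∂π_J/∂q_J = 0: 133 - 6q_J - 2(q_C) = 0.
Corvus's profit: π_C = (167 - 2Q)q_C - (32q_C + (1/2)q_C²). Setting ∂π_C/∂q_C = 0: 135 - 5q_C - 2(q_J) = 0.
So q_J = (133 - 2q_C)/6 and q_C = (135 - 2q_J)/5.
Solving the pair: q_J = 395/26, q_C = 272/13.
Price P = 167 - 2·(939/26) = 1232/13.
Juno's profit: (1232/13)·(395/26) - 34·(395/26) - (395/26)² = 692.4186.

692.42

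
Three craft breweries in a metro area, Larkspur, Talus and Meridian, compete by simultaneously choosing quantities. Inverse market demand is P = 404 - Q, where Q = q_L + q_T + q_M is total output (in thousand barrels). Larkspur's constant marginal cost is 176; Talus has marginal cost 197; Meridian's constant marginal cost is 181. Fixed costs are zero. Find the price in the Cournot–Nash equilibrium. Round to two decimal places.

239.50

Larkspur's profit: π_L = (404 - Q)q_L - (176q_L). Setting ∂π_L/∂q_L = 0: 228 - 2q_L - (q_T + q_M) = 0.
Talus's first-order condition: 207 - 2q_T - (q_L + q_M) = 0.
Meridian's first-order condition: 223 - 2q_M - (q_L + q_T) = 0.
Adding the 3 conditions: 658 − 2Q − 2Q = 0, i.e. Q = 329/2.
Back-substituting: q_L = (228 − 329/2) = 127/2, q_T = (207 − 329/2) = 85/2, q_M = (223 − 329/2) = 117/2.
Total output Q = 329/2, so price P = 404 - 329/2 = 479/2.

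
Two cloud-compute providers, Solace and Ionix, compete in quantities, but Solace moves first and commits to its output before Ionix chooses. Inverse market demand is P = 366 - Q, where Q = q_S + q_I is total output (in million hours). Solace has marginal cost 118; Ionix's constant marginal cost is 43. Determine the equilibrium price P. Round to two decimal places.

161.25

Solve by backward induction. Given q_S, the follower Ionix maximises π_I = (366 - q_S - q_I)q_I - 43q_I.
∂π_I/∂q_I = 323 - q_S - 2q_I = 0 gives the reaction function q_I = (323 - q_S)/2.
The leader anticipates this reaction. Substituting into P = 366 - Q gives P = 409/2 - (1/2)q_S, so π_S = (409/2 - (1/2)q_S)q_S - 118q_S.
Maximising: ∂π_S/∂q_S = 173/2 - q_S = 0, giving q_S = 173/2.
Then q_I = (323 - 173/2)/2 = 473/4.
Total output Q = 819/4, so price P = 366 - 819/4 = 645/4.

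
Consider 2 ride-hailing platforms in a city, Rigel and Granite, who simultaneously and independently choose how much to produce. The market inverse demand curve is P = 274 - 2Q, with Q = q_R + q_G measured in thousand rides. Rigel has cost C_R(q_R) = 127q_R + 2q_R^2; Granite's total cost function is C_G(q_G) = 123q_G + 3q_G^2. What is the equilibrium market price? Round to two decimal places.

219.21

Rigel's profit: π_R = (274 - 2Q)q_R - (127q_R + 2q_R²). Setting ∂π_R/∂q_R = 0: 147 - 8q_R - 2(q_G) = 0.
Granite's profit: π_G = (274 - 2Q)q_G - (123q_G + 3q_G²). Setting ∂π_G/∂q_G = 0: 151 - 10q_G - 2(q_R) = 0.
So q_R = (147 - 2q_G)/8 and q_G = (151 - 2q_R)/10.
Solving the pair: q_R = 292/19, q_G = 457/38.
Total output Q = 1041/38, so price P = 274 - 2·(1041/38) = 219.2105.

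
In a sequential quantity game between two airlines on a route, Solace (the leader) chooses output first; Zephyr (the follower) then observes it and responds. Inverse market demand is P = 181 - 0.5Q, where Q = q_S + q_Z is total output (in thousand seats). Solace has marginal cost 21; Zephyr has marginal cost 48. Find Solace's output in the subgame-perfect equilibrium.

The follower Zephyr best-responds to any q_S: π_Z = (181 - 0.5Q)q_Z - 48q_Z.
Follower FOC: 133 - (1/2)q_S - q_Z = 0, so q_Z(q_S) = (133 - (1/2)q_S).
Solace substitutes q_Z(q_S) into its own profit: π_S = q_S(181 - (1/2)q_S - (133 - (1/2)q_S)/2) - 21q_S = (229/2 - (1/4)q_S)q_S - 21q_S.
Leader FOC: 187/2 - (1/2)q_S = 0, so q_S = 187.
Then q_Z = (133 - (1/2)·187) = 79/2.

187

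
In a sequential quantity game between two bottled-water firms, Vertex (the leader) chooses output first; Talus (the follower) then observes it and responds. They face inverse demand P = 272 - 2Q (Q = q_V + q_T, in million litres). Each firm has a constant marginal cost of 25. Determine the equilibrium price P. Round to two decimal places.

The follower Talus best-responds to any q_V: π_T = (272 - 2Q)q_T - 25q_T.
∂π_T/∂q_T = 247 - 2q_V - 4q_T = 0 gives the reaction function q_T = (247 - 2q_V)/4.
Vertex substitutes q_T(q_V) into its own profit: π_V = q_V(272 - 2q_V - (247 - 2q_V)/2) - 25q_V = (297/2 - q_V)q_V - 25q_V.
Maximising: ∂π_V/∂q_V = 247/2 - 2q_V = 0, giving q_V = 247/4.
Then q_T = (247 - 2·(247/4))/4 = 247/8.
Total output Q = 741/8, so price P = 272 - 2·(741/8) = 347/4.

86.75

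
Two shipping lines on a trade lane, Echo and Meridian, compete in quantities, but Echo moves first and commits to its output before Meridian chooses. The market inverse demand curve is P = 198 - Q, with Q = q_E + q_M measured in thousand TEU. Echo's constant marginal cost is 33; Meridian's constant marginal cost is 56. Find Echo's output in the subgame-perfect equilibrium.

94

Solve by backward induction. Given q_E, the follower Meridian maximises π_M = (198 - q_E - q_M)q_M - 56q_M.
∂π_M/∂q_M = 142 - q_E - 2q_M = 0 gives the reaction function q_M = (142 - q_E)/2.
Echo substitutes q_M(q_E) into its own profit: π_E = q_E(198 - q_E - (142 - q_E)/2) - 33q_E = (127 - (1/2)q_E)q_E - 33q_E.
The leader's first-order condition 94 - q_E = 0 yields q_E = 94.
Then q_M = (142 - 94)/2 = 24.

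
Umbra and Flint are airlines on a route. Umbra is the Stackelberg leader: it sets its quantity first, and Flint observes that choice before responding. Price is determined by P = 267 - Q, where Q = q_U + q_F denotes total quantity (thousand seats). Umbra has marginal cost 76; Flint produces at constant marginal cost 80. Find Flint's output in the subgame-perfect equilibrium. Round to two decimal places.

44.75

Solve by backward induction. Given q_U, the follower Flint maximises π_F = (267 - q_U - q_F)q_F - 80q_F.
∂π_F/∂q_F = 187 - q_U - 2q_F = 0 gives the reaction function q_F = (187 - q_U)/2.
Umbra substitutes q_F(q_U) into its own profit: π_U = q_U(267 - q_U - (187 - q_U)/2) - 76q_U = (347/2 - (1/2)q_U)q_U - 76q_U.
Leader FOC: 195/2 - q_U = 0, so q_U = 195/2.
Then q_F = (187 - 195/2)/2 = 179/4.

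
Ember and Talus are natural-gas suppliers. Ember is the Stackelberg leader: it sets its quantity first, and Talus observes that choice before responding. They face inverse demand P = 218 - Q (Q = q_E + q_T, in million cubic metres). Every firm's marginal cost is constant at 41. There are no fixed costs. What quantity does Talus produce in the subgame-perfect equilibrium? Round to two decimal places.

Solve by backward induction. Given q_E, the follower Talus maximises π_T = (218 - q_E - q_T)q_T - 41q_T.
Follower FOC: 177 - q_E - 2q_T = 0, so q_T(q_E) = (177 - q_E)/2.
Ember substitutes q_T(q_E) into its own profit: π_E = q_E(218 - q_E - (177 - q_E)/2) - 41q_E = (259/2 - (1/2)q_E)q_E - 41q_E.
Leader FOC: 177/2 - q_E = 0, so q_E = 177/2.
Then q_T = (177 - 177/2)/2 = 177/4.

44.25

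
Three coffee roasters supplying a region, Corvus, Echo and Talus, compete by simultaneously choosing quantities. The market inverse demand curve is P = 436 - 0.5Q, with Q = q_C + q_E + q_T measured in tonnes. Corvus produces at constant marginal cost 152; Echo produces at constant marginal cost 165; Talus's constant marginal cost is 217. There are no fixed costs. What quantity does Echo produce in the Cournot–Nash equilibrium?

Corvus's profit: π_C = (436 - 0.5Q)q_C - (152q_C). Setting ∂π_C/∂q_C = 0: 284 - q_C - (1/2)(q_E + q_T) = 0.
Echo's first-order condition: 271 - q_E - (1/2)(q_C + q_T) = 0.
Talus's profit: π_T = (436 - 0.5Q)q_T - (217q_T). Setting ∂π_T/∂q_T = 0: 219 - q_T - (1/2)(q_C + q_E) = 0.
Adding the 3 conditions: 774 − Q − Q = 0, i.e. Q = 387.
Back-substituting: q_C = (284 − 387/2)/(1/2) = 181, q_E = (271 − 387/2)/(1/2) = 155, q_T = (219 − 387/2)/(1/2) = 51.

155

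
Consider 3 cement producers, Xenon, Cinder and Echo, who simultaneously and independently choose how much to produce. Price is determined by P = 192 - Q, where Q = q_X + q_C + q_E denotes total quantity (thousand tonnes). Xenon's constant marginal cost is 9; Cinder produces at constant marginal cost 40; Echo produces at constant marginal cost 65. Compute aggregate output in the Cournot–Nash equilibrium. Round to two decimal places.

115.50

Xenon's profit: π_X = (192 - Q)q_X - (9q_X). Setting ∂π_X/∂q_X = 0: 183 - 2q_X - (q_C + q_E) = 0.
Cinder's first-order condition: 152 - 2q_C - (q_X + q_E) = 0.
Echo's first-order condition: 127 - 2q_E - (q_X + q_C) = 0.
Adding the 3 first-order conditions: 462 − 4Q = 0, so Q = 231/2.
Back-substituting: q_X = (183 − 231/2) = 135/2, q_C = (152 − 231/2) = 73/2, q_E = (127 − 231/2) = 23/2.
Total output Q = 135/2 + 73/2 + 23/2 = 231/2.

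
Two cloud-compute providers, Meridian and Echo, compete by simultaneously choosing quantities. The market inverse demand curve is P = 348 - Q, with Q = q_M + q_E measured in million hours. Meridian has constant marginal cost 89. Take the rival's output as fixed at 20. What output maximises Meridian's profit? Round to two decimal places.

With the rival's output fixed at 20, Meridian's profit is π_M = (348 - 20 - q_M)q_M - (89q_M) = (328 - q_M)q_M - (89q_M).
∂π_M/∂q_M = 239 - 2q_M = 0, so q_M = 239/2.

119.50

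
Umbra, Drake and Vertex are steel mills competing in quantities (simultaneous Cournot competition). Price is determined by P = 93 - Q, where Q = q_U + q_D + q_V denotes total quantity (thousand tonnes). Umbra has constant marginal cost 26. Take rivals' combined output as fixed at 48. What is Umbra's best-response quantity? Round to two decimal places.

9.50

With rivals' combined output fixed at 48, Umbra's profit is π_U = (93 - 48 - q_U)q_U - (26q_U) = (45 - q_U)q_U - (26q_U).
∂π_U/∂q_U = 19 - 2q_U = 0, so q_U = 19/2.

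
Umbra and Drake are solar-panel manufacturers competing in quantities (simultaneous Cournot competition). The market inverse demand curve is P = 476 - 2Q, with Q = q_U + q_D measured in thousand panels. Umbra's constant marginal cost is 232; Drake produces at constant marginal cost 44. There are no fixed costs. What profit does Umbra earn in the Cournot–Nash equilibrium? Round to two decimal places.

Umbra's profit: π_U = (476 - 2Q)q_U - (232q_U). Setting ∂π_U/∂q_U = 0: 244 - 4q_U - 2(q_D) = 0.
Drake's first-order condition: 432 - 4q_D - 2(q_U) = 0.
Rearranging gives the reaction functions q_U = (244 - 2q_D)/4 and q_D = (432 - 2q_U)/4.
Solving the pair: q_U = 28/3, q_D = 310/3.
Price P = 476 - 2·(338/3) = 752/3.
Umbra's profit: (752/3 - 232)·(28/3) = 1568/9.

174.22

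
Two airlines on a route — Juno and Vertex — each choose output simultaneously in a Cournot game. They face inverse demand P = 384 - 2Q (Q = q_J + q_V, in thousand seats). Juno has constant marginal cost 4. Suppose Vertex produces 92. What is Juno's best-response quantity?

49

With the rival's output fixed at 92, Juno's profit is π_J = (384 - 2·92 - 2q_J)q_J - (4q_J) = (200 - 2q_J)q_J - (4q_J).
∂π_J/∂q_J = 196 - 4q_J = 0, so q_J = 49.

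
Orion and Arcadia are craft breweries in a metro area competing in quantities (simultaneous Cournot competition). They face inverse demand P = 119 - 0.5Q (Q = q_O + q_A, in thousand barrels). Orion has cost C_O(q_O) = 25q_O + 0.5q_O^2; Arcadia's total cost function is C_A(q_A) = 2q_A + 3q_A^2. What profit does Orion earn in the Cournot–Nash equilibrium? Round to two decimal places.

1900.96

Orion's profit: π_O = (119 - 0.5Q)q_O - (25q_O + (1/2)q_O²). Setting ∂π_O/∂q_O = 0: 94 - 2q_O - (1/2)(q_A) = 0.
Arcadia's profit: π_A = (119 - 0.5Q)q_A - (2q_A + 3q_A²). Setting ∂π_A/∂q_A = 0: 117 - 7q_A - (1/2)(q_O) = 0.
So q_O = (94 - (1/2)q_A)/2 and q_A = (117 - (1/2)q_O)/7.
Substituting one into the other gives q_O = 218/5 and q_A = 68/5.
Price P = 119 - (1/2)·(286/5) = 452/5.
Orion's profit: (452/5)·(218/5) - 25·(218/5) - (1/2)(218/5)² = 1900.9600.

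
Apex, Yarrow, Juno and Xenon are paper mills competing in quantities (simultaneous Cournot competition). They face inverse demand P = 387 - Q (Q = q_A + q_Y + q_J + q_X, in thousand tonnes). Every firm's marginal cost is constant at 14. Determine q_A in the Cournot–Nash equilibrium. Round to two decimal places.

74.60

A representative firm's profit is π_i = q_i(387 - Q) - 14q_i.
First-order condition (treating rivals' output as given): 373 - 2q_i - Σ_{j≠i} q_j = 0.
With identical firms every q_j equals q_i, so Σ_{j≠i} q_j = 3q_i and 373 = 5q_i, giving q_i = 373/5.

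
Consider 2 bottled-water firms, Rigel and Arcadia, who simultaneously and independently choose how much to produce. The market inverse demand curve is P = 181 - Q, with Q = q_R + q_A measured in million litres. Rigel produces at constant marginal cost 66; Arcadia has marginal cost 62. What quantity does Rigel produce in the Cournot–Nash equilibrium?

37

Rigel's profit: π_R = (181 - Q)q_R - (66q_R). Setting ∂π_R/∂q_R = 0: 115 - 2q_R - (q_A) = 0.
Arcadia's profit: π_A = (181 - Q)q_A - (62q_A). Setting ∂π_A/∂q_A = 0: 119 - 2q_A - (q_R) = 0.
Rearranging gives the reaction functions q_R = (115 - q_A)/2 and q_A = (119 - q_R)/2.
Substituting one into the other gives q_R = 37 and q_A = 41.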